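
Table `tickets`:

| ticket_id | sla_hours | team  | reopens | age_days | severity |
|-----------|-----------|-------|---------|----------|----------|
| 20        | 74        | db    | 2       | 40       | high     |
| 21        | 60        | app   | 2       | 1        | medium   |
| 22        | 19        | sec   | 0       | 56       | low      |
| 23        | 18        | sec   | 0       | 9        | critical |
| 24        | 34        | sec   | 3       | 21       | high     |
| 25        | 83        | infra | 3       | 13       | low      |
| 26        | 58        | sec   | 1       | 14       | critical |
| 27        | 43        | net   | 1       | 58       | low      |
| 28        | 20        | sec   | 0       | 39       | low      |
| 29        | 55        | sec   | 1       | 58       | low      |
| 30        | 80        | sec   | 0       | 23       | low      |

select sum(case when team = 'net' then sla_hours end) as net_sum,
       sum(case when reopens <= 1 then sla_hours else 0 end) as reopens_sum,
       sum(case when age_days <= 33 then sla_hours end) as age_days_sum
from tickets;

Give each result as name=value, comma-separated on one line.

[net_sum: team = 'net']
ticket_id=20: ✗
ticket_id=21: ✗
ticket_id=22: ✗
ticket_id=23: ✗
ticket_id=24: ✗
ticket_id=25: ✗
ticket_id=26: ✗
ticket_id=27: ✓ → 43
ticket_id=28: ✗
ticket_id=29: ✗
ticket_id=30: ✗
net_sum = 43
—
[reopens_sum: reopens <= 1]
ticket_id=20: ✗
ticket_id=21: ✗
ticket_id=22: ✓ → 19
ticket_id=23: ✓ → 18
ticket_id=24: ✗
ticket_id=25: ✗
ticket_id=26: ✓ → 58
ticket_id=27: ✓ → 43
ticket_id=28: ✓ → 20
ticket_id=29: ✓ → 55
ticket_id=30: ✓ → 80
reopens_sum = 19 + 18 + 58 + 43 + 20 + 55 + 80 = 293
—
[age_days_sum: age_days <= 33]
ticket_id=20: ✗
ticket_id=21: ✓ → 60
ticket_id=22: ✗
ticket_id=23: ✓ → 18
ticket_id=24: ✓ → 34
ticket_id=25: ✓ → 83
ticket_id=26: ✓ → 58
ticket_id=27: ✗
ticket_id=28: ✗
ticket_id=29: ✗
ticket_id=30: ✓ → 80
age_days_sum = 60 + 18 + 34 + 83 + 58 + 80 = 333

net_sum=43, reopens_sum=293, age_days_sum=333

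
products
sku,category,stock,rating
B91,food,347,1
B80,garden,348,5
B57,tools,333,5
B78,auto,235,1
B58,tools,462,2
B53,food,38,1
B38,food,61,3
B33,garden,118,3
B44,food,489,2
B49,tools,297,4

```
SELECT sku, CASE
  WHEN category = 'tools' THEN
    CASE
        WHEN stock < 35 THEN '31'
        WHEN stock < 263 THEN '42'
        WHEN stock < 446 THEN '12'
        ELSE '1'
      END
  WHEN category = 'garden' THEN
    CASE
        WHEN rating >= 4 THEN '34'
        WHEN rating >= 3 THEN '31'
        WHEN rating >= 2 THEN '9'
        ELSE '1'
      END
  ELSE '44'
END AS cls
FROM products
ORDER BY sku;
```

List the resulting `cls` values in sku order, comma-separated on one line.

31, 44, 44, 12, 44, 12, 1, 44, 34, 44

sku=B33: category='garden' → inner[rating >= 3] → 31
sku=B38: category='food' → outer ELSE → 44
sku=B44: category='food' → outer ELSE → 44
sku=B49: category='tools' → inner[stock < 446] → 12
sku=B53: category='food' → outer ELSE → 44
sku=B57: category='tools' → inner[stock < 446] → 12
sku=B58: category='tools' → inner[ELSE] → 1
sku=B78: category='auto' → outer ELSE → 44
sku=B80: category='garden' → inner[rating >= 4] → 34
sku=B91: category='food' → outer ELSE → 44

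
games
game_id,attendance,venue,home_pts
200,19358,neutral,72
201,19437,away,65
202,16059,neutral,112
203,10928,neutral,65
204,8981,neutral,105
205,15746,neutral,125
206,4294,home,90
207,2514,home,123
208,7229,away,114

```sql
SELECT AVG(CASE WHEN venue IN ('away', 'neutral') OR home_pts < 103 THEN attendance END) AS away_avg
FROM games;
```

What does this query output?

game_id=200: ✓ → 19358
game_id=201: ✓ → 19437
game_id=202: ✓ → 16059
game_id=203: ✓ → 10928
game_id=204: ✓ → 8981
game_id=205: ✓ → 15746
game_id=206: ✓ → 4294
game_id=207: ✗
game_id=208: ✓ → 7229
away_avg = (19358 + 19437 + 16059 + 10928 + 8981 + 15746 + 4294 + 7229) / 8 = 12754

12754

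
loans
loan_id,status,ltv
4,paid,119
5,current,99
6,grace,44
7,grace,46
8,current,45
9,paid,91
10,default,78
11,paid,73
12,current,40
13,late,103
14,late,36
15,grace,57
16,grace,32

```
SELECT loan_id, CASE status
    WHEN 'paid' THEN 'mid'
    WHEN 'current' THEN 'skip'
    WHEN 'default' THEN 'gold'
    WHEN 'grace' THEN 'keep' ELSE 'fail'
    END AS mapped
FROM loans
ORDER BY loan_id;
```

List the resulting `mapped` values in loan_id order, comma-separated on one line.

loan_id=4: status='paid' → mid
loan_id=5: status='current' → skip
loan_id=6: status='grace' → keep
loan_id=7: status='grace' → keep
loan_id=8: status='current' → skip
loan_id=9: status='paid' → mid
loan_id=10: status='default' → gold
loan_id=11: status='paid' → mid
loan_id=12: status='current' → skip
loan_id=13: ELSE → fail
loan_id=14: ELSE → fail
loan_id=15: status='grace' → keep
loan_id=16: status='grace' → keep

mid, skip, keep, keep, skip, mid, gold, mid, skip, fail, fail, keep, keep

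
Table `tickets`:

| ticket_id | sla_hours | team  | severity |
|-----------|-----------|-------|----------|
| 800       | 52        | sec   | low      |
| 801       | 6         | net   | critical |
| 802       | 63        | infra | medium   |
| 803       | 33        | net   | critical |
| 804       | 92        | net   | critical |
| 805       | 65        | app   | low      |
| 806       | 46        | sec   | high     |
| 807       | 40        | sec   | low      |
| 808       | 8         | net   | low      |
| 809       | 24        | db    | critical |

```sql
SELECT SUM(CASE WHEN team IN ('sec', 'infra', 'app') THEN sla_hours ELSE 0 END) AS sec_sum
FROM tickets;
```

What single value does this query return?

ticket_id=800: ✓ → 52
ticket_id=801: ✗
ticket_id=802: ✓ → 63
ticket_id=803: ✗
ticket_id=804: ✗
ticket_id=805: ✓ → 65
ticket_id=806: ✓ → 46
ticket_id=807: ✓ → 40
ticket_id=808: ✗
ticket_id=809: ✗
sec_sum = 52 + 63 + 65 + 46 + 40 = 266

266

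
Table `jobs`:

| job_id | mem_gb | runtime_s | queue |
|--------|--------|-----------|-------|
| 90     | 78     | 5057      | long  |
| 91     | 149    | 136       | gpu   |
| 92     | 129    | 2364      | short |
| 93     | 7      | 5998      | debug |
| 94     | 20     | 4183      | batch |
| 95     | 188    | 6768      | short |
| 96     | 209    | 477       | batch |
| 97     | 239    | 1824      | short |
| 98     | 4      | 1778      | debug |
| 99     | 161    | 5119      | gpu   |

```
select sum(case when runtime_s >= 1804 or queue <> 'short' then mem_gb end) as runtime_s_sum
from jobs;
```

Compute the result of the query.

job_id=90: ✓ → 78
job_id=91: ✓ → 149
job_id=92: ✓ → 129
job_id=93: ✓ → 7
job_id=94: ✓ → 20
job_id=95: ✓ → 188
job_id=96: ✓ → 209
job_id=97: ✓ → 239
job_id=98: ✓ → 4
job_id=99: ✓ → 161
runtime_s_sum = 78 + 149 + 129 + 7 + 20 + 188 + 209 + 239 + 4 + 161 = 1184

1184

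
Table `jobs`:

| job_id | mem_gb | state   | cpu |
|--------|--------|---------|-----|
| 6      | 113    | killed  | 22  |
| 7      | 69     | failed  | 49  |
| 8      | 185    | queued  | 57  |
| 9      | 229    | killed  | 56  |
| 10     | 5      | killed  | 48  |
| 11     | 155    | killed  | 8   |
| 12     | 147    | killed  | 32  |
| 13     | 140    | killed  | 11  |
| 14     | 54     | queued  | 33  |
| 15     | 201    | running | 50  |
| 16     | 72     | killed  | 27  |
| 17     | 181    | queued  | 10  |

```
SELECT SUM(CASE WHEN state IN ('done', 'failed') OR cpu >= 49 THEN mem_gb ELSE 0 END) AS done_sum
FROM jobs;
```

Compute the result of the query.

job_id=6: ✗
job_id=7: ✓ → 69
job_id=8: ✓ → 185
job_id=9: ✓ → 229
job_id=10: ✗
job_id=11: ✗
job_id=12: ✗
job_id=13: ✗
job_id=14: ✗
job_id=15: ✓ → 201
job_id=16: ✗
job_id=17: ✗
done_sum = 69 + 185 + 229 + 201 = 684

684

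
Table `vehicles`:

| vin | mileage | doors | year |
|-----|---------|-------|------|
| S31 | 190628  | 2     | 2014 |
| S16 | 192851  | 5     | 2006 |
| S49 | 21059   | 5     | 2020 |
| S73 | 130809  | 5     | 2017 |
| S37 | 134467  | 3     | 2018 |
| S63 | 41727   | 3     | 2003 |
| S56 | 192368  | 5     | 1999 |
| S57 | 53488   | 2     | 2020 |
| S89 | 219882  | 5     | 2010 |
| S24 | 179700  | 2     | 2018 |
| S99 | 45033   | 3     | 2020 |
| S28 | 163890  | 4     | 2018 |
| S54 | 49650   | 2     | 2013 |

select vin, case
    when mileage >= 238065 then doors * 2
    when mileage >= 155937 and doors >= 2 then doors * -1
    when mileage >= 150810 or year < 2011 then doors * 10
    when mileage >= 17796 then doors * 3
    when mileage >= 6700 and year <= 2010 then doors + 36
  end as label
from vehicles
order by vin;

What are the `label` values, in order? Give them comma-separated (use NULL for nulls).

vin=S16: mileage >= 155937 and doors >= 2 → -5
vin=S24: mileage >= 155937 and doors >= 2 → -2
vin=S28: mileage >= 155937 and doors >= 2 → -4
vin=S31: mileage >= 155937 and doors >= 2 → -2
vin=S37: mileage >= 17796 → 9
vin=S49: mileage >= 17796 → 15
vin=S54: mileage >= 17796 → 6
vin=S56: mileage >= 155937 and doors >= 2 → -5
vin=S57: mileage >= 17796 → 6
vin=S63: mileage >= 150810 or year < 2011 → 30
vin=S73: mileage >= 17796 → 15
vin=S89: mileage >= 155937 and doors >= 2 → -5
vin=S99: mileage >= 17796 → 9

-5, -2, -4, -2, 9, 15, 6, -5, 6, 30, 15, -5, 9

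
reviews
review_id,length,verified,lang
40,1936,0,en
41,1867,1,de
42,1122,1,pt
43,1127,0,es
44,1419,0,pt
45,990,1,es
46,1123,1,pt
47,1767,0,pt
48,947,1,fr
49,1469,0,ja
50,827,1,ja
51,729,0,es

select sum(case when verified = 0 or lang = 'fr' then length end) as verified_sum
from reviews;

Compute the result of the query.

9394

review_id=40: ✓ → 1936
review_id=41: ✗
review_id=42: ✗
review_id=43: ✓ → 1127
review_id=44: ✓ → 1419
review_id=45: ✗
review_id=46: ✗
review_id=47: ✓ → 1767
review_id=48: ✓ → 947
review_id=49: ✓ → 1469
review_id=50: ✗
review_id=51: ✓ → 729
verified_sum = 1936 + 1127 + 1419 + 1767 + 947 + 1469 + 729 = 9394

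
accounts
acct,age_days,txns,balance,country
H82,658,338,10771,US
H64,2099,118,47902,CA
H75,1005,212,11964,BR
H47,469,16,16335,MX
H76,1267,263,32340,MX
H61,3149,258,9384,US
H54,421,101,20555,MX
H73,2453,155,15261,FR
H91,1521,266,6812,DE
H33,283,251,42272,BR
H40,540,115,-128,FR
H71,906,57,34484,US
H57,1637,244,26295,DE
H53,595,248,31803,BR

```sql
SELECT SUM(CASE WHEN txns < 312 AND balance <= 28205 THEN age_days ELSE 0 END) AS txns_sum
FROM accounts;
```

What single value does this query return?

11195

acct=H82: ✗
acct=H64: ✗
acct=H75: ✓ → 1005
acct=H47: ✓ → 469
acct=H76: ✗
acct=H61: ✓ → 3149
acct=H54: ✓ → 421
acct=H73: ✓ → 2453
acct=H91: ✓ → 1521
acct=H33: ✗
acct=H40: ✓ → 540
acct=H71: ✗
acct=H57: ✓ → 1637
acct=H53: ✗
txns_sum = 1005 + 469 + 3149 + 421 + 2453 + 1521 + 540 + 1637 = 11195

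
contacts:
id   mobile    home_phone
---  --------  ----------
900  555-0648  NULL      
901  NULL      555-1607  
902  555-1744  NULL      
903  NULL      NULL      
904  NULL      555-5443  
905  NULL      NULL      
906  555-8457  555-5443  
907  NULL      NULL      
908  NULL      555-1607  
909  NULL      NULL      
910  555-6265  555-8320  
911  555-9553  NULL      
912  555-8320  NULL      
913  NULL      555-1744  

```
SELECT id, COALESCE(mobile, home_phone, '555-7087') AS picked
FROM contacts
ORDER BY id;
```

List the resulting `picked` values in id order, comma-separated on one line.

555-0648, 555-1607, 555-1744, 555-7087, 555-5443, 555-7087, 555-8457, 555-7087, 555-1607, 555-7087, 555-6265, 555-9553, 555-8320, 555-1744

id=900: mobile=555-0648 → 555-0648
id=901: mobile=NULL, home_phone=555-1607 → 555-1607
id=902: mobile=555-1744 → 555-1744
id=903: mobile=NULL, home_phone=NULL, → literal 555-7087 → 555-7087
id=904: mobile=NULL, home_phone=555-5443 → 555-5443
id=905: mobile=NULL, home_phone=NULL, → literal 555-7087 → 555-7087
id=906: mobile=555-8457 → 555-8457
id=907: mobile=NULL, home_phone=NULL, → literal 555-7087 → 555-7087
id=908: mobile=NULL, home_phone=555-1607 → 555-1607
id=909: mobile=NULL, home_phone=NULL, → literal 555-7087 → 555-7087
id=910: mobile=555-6265 → 555-6265
id=911: mobile=555-9553 → 555-9553
id=912: mobile=555-8320 → 555-8320
id=913: mobile=NULL, home_phone=555-1744 → 555-1744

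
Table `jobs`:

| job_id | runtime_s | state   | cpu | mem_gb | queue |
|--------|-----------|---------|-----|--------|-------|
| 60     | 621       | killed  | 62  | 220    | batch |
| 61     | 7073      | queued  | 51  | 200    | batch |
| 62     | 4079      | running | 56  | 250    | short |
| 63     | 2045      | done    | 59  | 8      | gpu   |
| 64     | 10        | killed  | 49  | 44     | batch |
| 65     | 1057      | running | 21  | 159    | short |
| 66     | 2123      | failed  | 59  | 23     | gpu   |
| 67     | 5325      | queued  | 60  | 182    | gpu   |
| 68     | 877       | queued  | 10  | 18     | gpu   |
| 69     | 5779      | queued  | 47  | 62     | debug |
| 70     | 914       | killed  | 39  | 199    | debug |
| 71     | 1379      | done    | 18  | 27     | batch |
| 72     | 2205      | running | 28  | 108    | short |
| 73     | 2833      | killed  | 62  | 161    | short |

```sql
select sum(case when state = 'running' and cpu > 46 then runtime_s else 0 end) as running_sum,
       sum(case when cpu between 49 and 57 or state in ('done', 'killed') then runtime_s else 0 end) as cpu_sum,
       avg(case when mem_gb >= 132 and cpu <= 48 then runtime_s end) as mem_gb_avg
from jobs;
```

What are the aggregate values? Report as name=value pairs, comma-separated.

running_sum=4079, cpu_sum=18954, mem_gb_avg=985.5

[running_sum: state = 'running' and cpu > 46]
job_id=60: ✗
job_id=61: ✗
job_id=62: ✓ → 4079
job_id=63: ✗
job_id=64: ✗
job_id=65: ✗
job_id=66: ✗
job_id=67: ✗
job_id=68: ✗
job_id=69: ✗
job_id=70: ✗
job_id=71: ✗
job_id=72: ✗
job_id=73: ✗
running_sum = 4079
—
[cpu_sum: cpu between 49 and 57 or state in ('done', 'killed')]
job_id=60: ✓ → 621
job_id=61: ✓ → 7073
job_id=62: ✓ → 4079
job_id=63: ✓ → 2045
job_id=64: ✓ → 10
job_id=65: ✗
job_id=66: ✗
job_id=67: ✗
job_id=68: ✗
job_id=69: ✗
job_id=70: ✓ → 914
job_id=71: ✓ → 1379
job_id=72: ✗
job_id=73: ✓ → 2833
cpu_sum = 621 + 7073 + 4079 + 2045 + 10 + 914 + 1379 + 2833 = 18954
—
[mem_gb_avg: mem_gb >= 132 and cpu <= 48]
job_id=60: ✗
job_id=61: ✗
job_id=62: ✗
job_id=63: ✗
job_id=64: ✗
job_id=65: ✓ → 1057
job_id=66: ✗
job_id=67: ✗
job_id=68: ✗
job_id=69: ✗
job_id=70: ✓ → 914
job_id=71: ✗
job_id=72: ✗
job_id=73: ✗
mem_gb_avg = (1057 + 914) / 2 = 985.5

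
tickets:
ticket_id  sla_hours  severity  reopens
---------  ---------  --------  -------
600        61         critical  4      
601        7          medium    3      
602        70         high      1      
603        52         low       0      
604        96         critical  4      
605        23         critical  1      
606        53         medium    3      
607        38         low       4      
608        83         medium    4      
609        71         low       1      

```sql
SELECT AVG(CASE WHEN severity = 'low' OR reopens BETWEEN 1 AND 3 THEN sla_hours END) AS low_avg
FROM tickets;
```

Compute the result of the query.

ticket_id=600: ✗
ticket_id=601: ✓ → 7
ticket_id=602: ✓ → 70
ticket_id=603: ✓ → 52
ticket_id=604: ✗
ticket_id=605: ✓ → 23
ticket_id=606: ✓ → 53
ticket_id=607: ✓ → 38
ticket_id=608: ✗
ticket_id=609: ✓ → 71
low_avg = (7 + 70 + 52 + 23 + 53 + 38 + 71) / 7 = 44.8571428571

44.8571428571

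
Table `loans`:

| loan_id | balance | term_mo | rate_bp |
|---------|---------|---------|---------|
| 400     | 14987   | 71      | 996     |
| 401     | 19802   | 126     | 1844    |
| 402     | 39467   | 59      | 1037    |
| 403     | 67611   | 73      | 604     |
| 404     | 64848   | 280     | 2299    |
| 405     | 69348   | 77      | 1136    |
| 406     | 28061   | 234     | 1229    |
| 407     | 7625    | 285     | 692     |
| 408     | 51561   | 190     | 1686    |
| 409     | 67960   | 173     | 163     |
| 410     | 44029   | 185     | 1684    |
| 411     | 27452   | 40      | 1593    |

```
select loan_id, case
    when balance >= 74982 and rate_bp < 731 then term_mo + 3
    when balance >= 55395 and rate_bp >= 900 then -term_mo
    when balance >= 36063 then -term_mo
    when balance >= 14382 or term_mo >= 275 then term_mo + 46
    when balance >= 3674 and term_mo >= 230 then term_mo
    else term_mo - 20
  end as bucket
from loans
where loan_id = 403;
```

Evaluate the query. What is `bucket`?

-73

loan_id = 403: balance=67611, term_mo=73, rate_bp=604.
balance >= 74982 and rate_bp < 731 → false
balance >= 55395 and rate_bp >= 900 → false
balance >= 36063 → true → -73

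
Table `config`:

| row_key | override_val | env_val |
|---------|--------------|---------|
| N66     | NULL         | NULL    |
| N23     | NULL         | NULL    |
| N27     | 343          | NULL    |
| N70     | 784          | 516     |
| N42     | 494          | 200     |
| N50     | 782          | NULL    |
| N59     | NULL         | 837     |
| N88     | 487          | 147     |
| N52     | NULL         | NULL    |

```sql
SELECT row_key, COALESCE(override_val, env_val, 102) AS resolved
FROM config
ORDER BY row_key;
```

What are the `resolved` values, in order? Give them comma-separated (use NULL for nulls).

row_key=N23: override_val=NULL, env_val=NULL, → literal 102 → 102
row_key=N27: override_val=343 → 343
row_key=N42: override_val=494 → 494
row_key=N50: override_val=782 → 782
row_key=N52: override_val=NULL, env_val=NULL, → literal 102 → 102
row_key=N59: override_val=NULL, env_val=837 → 837
row_key=N66: override_val=NULL, env_val=NULL, → literal 102 → 102
row_key=N70: override_val=784 → 784
row_key=N88: override_val=487 → 487

102, 343, 494, 782, 102, 837, 102, 784, 487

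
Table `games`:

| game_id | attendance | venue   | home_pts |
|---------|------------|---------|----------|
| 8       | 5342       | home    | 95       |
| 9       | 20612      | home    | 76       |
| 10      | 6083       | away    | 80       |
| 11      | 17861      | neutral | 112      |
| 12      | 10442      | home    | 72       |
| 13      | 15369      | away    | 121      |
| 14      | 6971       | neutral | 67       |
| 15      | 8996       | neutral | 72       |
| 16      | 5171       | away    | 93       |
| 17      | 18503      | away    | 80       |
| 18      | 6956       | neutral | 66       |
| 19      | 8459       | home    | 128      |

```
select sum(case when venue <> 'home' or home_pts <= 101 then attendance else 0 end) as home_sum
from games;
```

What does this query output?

122306

game_id=8: ✓ → 5342
game_id=9: ✓ → 20612
game_id=10: ✓ → 6083
game_id=11: ✓ → 17861
game_id=12: ✓ → 10442
game_id=13: ✓ → 15369
game_id=14: ✓ → 6971
game_id=15: ✓ → 8996
game_id=16: ✓ → 5171
game_id=17: ✓ → 18503
game_id=18: ✓ → 6956
game_id=19: ✗
home_sum = 5342 + 20612 + 6083 + 17861 + 10442 + 15369 + 6971 + 8996 + 5171 + 18503 + 6956 = 122306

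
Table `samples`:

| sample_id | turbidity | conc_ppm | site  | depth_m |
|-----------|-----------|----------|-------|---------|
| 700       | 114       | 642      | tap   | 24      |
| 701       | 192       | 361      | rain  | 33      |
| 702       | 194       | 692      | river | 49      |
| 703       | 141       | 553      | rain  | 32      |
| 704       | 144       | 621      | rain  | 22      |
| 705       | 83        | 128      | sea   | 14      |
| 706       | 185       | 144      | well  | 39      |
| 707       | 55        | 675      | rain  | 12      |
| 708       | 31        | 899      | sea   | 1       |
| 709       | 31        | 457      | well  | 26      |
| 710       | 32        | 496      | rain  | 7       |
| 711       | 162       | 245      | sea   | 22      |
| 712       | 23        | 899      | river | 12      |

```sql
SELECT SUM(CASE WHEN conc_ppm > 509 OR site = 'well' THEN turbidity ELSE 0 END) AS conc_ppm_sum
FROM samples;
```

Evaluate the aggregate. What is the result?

sample_id=700: ✓ → 114
sample_id=701: ✗
sample_id=702: ✓ → 194
sample_id=703: ✓ → 141
sample_id=704: ✓ → 144
sample_id=705: ✗
sample_id=706: ✓ → 185
sample_id=707: ✓ → 55
sample_id=708: ✓ → 31
sample_id=709: ✓ → 31
sample_id=710: ✗
sample_id=711: ✗
sample_id=712: ✓ → 23
conc_ppm_sum = 114 + 194 + 141 + 144 + 185 + 55 + 31 + 31 + 23 = 918

918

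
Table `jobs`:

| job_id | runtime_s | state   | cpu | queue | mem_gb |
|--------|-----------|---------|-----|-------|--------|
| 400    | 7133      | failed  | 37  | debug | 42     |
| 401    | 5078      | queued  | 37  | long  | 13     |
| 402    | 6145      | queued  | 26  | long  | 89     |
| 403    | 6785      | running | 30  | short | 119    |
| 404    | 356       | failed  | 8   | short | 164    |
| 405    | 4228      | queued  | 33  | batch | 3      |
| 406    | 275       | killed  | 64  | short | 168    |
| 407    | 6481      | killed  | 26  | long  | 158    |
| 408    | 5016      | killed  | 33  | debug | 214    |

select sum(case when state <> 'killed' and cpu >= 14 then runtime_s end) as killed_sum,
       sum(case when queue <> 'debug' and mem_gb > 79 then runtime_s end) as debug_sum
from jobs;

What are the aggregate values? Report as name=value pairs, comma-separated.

[killed_sum: state <> 'killed' and cpu >= 14]
job_id=400: ✓ → 7133
job_id=401: ✓ → 5078
job_id=402: ✓ → 6145
job_id=403: ✓ → 6785
job_id=404: ✗
job_id=405: ✓ → 4228
job_id=406: ✗
job_id=407: ✗
job_id=408: ✗
killed_sum = 7133 + 5078 + 6145 + 6785 + 4228 = 29369
—
[debug_sum: queue <> 'debug' and mem_gb > 79]
job_id=400: ✗
job_id=401: ✗
job_id=402: ✓ → 6145
job_id=403: ✓ → 6785
job_id=404: ✓ → 356
job_id=405: ✗
job_id=406: ✓ → 275
job_id=407: ✓ → 6481
job_id=408: ✗
debug_sum = 6145 + 6785 + 356 + 275 + 6481 = 20042

killed_sum=29369, debug_sum=20042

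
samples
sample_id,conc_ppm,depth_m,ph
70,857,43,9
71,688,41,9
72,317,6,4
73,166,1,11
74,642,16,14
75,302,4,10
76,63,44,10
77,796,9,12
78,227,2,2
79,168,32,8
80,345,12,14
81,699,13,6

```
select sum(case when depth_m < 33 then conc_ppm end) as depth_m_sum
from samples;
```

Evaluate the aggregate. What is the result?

sample_id=70: ✗
sample_id=71: ✗
sample_id=72: ✓ → 317
sample_id=73: ✓ → 166
sample_id=74: ✓ → 642
sample_id=75: ✓ → 302
sample_id=76: ✗
sample_id=77: ✓ → 796
sample_id=78: ✓ → 227
sample_id=79: ✓ → 168
sample_id=80: ✓ → 345
sample_id=81: ✓ → 699
depth_m_sum = 317 + 166 + 642 + 302 + 796 + 227 + 168 + 345 + 699 = 3662

3662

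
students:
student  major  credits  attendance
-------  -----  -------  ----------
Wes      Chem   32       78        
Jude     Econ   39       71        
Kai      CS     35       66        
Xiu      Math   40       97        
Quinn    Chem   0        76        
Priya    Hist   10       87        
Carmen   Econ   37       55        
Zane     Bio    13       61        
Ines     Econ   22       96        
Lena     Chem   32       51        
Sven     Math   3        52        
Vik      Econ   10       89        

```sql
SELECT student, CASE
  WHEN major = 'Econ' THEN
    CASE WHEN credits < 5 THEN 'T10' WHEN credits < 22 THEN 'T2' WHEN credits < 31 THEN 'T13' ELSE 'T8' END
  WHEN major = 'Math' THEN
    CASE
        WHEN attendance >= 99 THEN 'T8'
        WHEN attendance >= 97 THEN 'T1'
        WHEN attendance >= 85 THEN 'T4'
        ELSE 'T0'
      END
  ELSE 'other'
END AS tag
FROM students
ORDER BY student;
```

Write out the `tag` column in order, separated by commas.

T8, T13, T8, other, other, other, other, T0, T2, other, T1, other

student=Carmen: major='Econ' → inner[ELSE] → T8
student=Ines: major='Econ' → inner[credits < 31] → T13
student=Jude: major='Econ' → inner[ELSE] → T8
student=Kai: major='CS' → outer ELSE → other
student=Lena: major='Chem' → outer ELSE → other
student=Priya: major='Hist' → outer ELSE → other
student=Quinn: major='Chem' → outer ELSE → other
student=Sven: major='Math' → inner[ELSE] → T0
student=Vik: major='Econ' → inner[credits < 22] → T2
student=Wes: major='Chem' → outer ELSE → other
student=Xiu: major='Math' → inner[attendance >= 97] → T1
student=Zane: major='Bio' → outer ELSE → other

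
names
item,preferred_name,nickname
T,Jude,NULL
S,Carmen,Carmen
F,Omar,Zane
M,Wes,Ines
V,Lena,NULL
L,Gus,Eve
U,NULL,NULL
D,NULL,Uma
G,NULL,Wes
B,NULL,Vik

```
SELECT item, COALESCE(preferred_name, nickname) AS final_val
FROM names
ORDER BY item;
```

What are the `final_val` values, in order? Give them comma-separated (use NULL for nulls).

Vik, Uma, Omar, Wes, Gus, Wes, Carmen, Jude, NULL, Lena

item=B: preferred_name=NULL, nickname=Vik → Vik
item=D: preferred_name=NULL, nickname=Uma → Uma
item=F: preferred_name=Omar → Omar
item=G: preferred_name=NULL, nickname=Wes → Wes
item=L: preferred_name=Gus → Gus
item=M: preferred_name=Wes → Wes
item=S: preferred_name=Carmen → Carmen
item=T: preferred_name=Jude → Jude
item=U: preferred_name=NULL, nickname=NULL (all NULL) → NULL
item=V: preferred_name=Lena → Lena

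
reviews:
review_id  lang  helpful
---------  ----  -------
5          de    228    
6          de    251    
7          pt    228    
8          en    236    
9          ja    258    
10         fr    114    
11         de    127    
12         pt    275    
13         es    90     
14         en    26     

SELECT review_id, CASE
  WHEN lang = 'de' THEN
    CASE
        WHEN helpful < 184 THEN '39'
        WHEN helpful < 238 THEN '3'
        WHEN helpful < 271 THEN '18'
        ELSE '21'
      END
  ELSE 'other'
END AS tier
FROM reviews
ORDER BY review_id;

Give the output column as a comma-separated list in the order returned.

3, 18, other, other, other, other, 39, other, other, other

review_id=5: lang='de' → inner[helpful < 238] → 3
review_id=6: lang='de' → inner[helpful < 271] → 18
review_id=7: lang='pt' → outer ELSE → other
review_id=8: lang='en' → outer ELSE → other
review_id=9: lang='ja' → outer ELSE → other
review_id=10: lang='fr' → outer ELSE → other
review_id=11: lang='de' → inner[helpful < 184] → 39
review_id=12: lang='pt' → outer ELSE → other
review_id=13: lang='es' → outer ELSE → other
review_id=14: lang='en' → outer ELSE → other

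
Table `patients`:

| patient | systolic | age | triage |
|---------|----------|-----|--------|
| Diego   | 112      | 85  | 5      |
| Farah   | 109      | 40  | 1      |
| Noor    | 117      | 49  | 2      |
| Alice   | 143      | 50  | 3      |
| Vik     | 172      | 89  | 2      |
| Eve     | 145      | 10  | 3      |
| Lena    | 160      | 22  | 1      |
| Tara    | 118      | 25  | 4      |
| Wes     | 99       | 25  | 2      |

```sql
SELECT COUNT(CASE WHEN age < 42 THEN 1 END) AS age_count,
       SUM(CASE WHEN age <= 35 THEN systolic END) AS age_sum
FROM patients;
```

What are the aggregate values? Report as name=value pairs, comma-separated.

[age_count: age < 42]
patient=Diego: ✗
patient=Farah: ✓ → 1
patient=Noor: ✗
patient=Alice: ✗
patient=Vik: ✗
patient=Eve: ✓ → 1
patient=Lena: ✓ → 1
patient=Tara: ✓ → 1
patient=Wes: ✓ → 1
age_count = COUNT(1, 1, 1, 1, 1) = 5
—
[age_sum: age <= 35]
patient=Diego: ✗
patient=Farah: ✗
patient=Noor: ✗
patient=Alice: ✗
patient=Vik: ✗
patient=Eve: ✓ → 145
patient=Lena: ✓ → 160
patient=Tara: ✓ → 118
patient=Wes: ✓ → 99
age_sum = 145 + 160 + 118 + 99 = 522

age_count=5, age_sum=522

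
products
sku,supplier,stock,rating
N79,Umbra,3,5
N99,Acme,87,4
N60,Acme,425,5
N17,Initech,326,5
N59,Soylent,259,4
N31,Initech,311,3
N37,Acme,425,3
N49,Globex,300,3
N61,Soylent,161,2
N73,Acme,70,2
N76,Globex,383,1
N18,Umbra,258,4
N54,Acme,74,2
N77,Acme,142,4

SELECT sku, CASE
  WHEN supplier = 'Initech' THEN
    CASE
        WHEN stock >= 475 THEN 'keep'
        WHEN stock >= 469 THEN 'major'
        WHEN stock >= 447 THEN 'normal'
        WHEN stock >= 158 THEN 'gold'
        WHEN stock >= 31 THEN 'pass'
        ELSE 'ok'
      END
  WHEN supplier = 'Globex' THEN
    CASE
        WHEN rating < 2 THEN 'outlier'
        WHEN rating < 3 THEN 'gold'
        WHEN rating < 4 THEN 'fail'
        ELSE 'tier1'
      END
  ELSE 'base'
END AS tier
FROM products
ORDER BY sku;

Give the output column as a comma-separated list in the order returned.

gold, base, gold, base, fail, base, base, base, base, base, outlier, base, base, base

sku=N17: supplier='Initech' → inner[stock >= 158] → gold
sku=N18: supplier='Umbra' → outer ELSE → base
sku=N31: supplier='Initech' → inner[stock >= 158] → gold
sku=N37: supplier='Acme' → outer ELSE → base
sku=N49: supplier='Globex' → inner[rating < 4] → fail
sku=N54: supplier='Acme' → outer ELSE → base
sku=N59: supplier='Soylent' → outer ELSE → base
sku=N60: supplier='Acme' → outer ELSE → base
sku=N61: supplier='Soylent' → outer ELSE → base
sku=N73: supplier='Acme' → outer ELSE → base
sku=N76: supplier='Globex' → inner[rating < 2] → outlier
sku=N77: supplier='Acme' → outer ELSE → base
sku=N79: supplier='Umbra' → outer ELSE → base
sku=N99: supplier='Acme' → outer ELSE → base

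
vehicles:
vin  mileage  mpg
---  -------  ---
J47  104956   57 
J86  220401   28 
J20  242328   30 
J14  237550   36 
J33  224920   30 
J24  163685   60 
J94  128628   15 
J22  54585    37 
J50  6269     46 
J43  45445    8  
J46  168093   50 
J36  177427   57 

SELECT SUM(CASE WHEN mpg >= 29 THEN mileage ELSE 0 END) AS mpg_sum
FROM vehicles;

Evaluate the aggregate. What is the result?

vin=J47: ✓ → 104956
vin=J86: ✗
vin=J20: ✓ → 242328
vin=J14: ✓ → 237550
vin=J33: ✓ → 224920
vin=J24: ✓ → 163685
vin=J94: ✗
vin=J22: ✓ → 54585
vin=J50: ✓ → 6269
vin=J43: ✗
vin=J46: ✓ → 168093
vin=J36: ✓ → 177427
mpg_sum = 104956 + 242328 + 237550 + 224920 + 163685 + 54585 + 6269 + 168093 + 177427 = 1379813

1379813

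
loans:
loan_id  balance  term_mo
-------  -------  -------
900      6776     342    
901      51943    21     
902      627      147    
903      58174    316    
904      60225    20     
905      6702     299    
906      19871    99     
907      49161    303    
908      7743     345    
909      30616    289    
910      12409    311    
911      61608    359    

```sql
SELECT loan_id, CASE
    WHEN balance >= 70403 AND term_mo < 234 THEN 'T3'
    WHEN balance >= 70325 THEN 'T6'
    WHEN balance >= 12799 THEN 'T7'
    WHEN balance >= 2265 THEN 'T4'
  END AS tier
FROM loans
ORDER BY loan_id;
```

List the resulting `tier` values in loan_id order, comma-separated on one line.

loan_id=900: balance >= 2265 → T4
loan_id=901: balance >= 12799 → T7
loan_id=902: (no match → NULL) → NULL
loan_id=903: balance >= 12799 → T7
loan_id=904: balance >= 12799 → T7
loan_id=905: balance >= 2265 → T4
loan_id=906: balance >= 12799 → T7
loan_id=907: balance >= 12799 → T7
loan_id=908: balance >= 2265 → T4
loan_id=909: balance >= 12799 → T7
loan_id=910: balance >= 2265 → T4
loan_id=911: balance >= 12799 → T7

T4, T7, NULL, T7, T7, T4, T7, T7, T4, T7, T4, T7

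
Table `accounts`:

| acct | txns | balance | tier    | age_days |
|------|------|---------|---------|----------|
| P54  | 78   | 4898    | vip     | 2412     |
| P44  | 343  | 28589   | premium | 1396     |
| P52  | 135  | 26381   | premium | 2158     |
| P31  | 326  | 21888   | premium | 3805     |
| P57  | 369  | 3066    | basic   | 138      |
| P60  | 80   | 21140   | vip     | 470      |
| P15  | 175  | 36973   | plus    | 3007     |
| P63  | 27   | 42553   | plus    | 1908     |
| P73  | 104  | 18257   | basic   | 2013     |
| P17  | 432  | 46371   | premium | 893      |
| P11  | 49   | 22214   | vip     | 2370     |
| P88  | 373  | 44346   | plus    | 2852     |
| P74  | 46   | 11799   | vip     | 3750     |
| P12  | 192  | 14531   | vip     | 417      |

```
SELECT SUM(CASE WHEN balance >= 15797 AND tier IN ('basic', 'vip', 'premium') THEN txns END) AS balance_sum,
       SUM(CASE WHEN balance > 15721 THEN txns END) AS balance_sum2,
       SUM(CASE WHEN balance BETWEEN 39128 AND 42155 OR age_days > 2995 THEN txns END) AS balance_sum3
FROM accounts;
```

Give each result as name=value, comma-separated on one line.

[balance_sum: balance >= 15797 AND tier IN ('basic', 'vip', 'premium')]
acct=P54: ✗
acct=P44: ✓ → 343
acct=P52: ✓ → 135
acct=P31: ✓ → 326
acct=P57: ✗
acct=P60: ✓ → 80
acct=P15: ✗
acct=P63: ✗
acct=P73: ✓ → 104
acct=P17: ✓ → 432
acct=P11: ✓ → 49
acct=P88: ✗
acct=P74: ✗
acct=P12: ✗
balance_sum = 343 + 135 + 326 + 80 + 104 + 432 + 49 = 1469
—
[balance_sum2: balance > 15721]
acct=P54: ✗
acct=P44: ✓ → 343
acct=P52: ✓ → 135
acct=P31: ✓ → 326
acct=P57: ✗
acct=P60: ✓ → 80
acct=P15: ✓ → 175
acct=P63: ✓ → 27
acct=P73: ✓ → 104
acct=P17: ✓ → 432
acct=P11: ✓ → 49
acct=P88: ✓ → 373
acct=P74: ✗
acct=P12: ✗
balance_sum2 = 343 + 135 + 326 + 80 + 175 + 27 + 104 + 432 + 49 + 373 = 2044
—
[balance_sum3: balance BETWEEN 39128 AND 42155 OR age_days > 2995]
acct=P54: ✗
acct=P44: ✗
acct=P52: ✗
acct=P31: ✓ → 326
acct=P57: ✗
acct=P60: ✗
acct=P15: ✓ → 175
acct=P63: ✗
acct=P73: ✗
acct=P17: ✗
acct=P11: ✗
acct=P88: ✗
acct=P74: ✓ → 46
acct=P12: ✗
balance_sum3 = 326 + 175 + 46 = 547

balance_sum=1469, balance_sum2=2044, balance_sum3=547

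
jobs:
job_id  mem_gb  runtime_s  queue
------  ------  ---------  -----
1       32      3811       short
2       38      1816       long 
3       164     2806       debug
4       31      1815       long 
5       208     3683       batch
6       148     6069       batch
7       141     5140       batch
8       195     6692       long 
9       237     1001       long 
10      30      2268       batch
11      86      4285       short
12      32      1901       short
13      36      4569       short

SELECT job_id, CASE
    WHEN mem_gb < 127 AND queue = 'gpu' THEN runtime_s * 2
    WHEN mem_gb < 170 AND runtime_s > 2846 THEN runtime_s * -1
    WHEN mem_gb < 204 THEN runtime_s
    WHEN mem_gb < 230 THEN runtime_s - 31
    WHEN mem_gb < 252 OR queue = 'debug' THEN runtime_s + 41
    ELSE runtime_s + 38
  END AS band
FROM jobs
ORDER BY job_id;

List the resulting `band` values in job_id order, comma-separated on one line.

job_id=1: mem_gb < 170 AND runtime_s > 2846 → -3811
job_id=2: mem_gb < 204 → 1816
job_id=3: mem_gb < 204 → 2806
job_id=4: mem_gb < 204 → 1815
job_id=5: mem_gb < 230 → 3652
job_id=6: mem_gb < 170 AND runtime_s > 2846 → -6069
job_id=7: mem_gb < 170 AND runtime_s > 2846 → -5140
job_id=8: mem_gb < 204 → 6692
job_id=9: mem_gb < 252 OR queue = 'debug' → 1042
job_id=10: mem_gb < 204 → 2268
job_id=11: mem_gb < 170 AND runtime_s > 2846 → -4285
job_id=12: mem_gb < 204 → 1901
job_id=13: mem_gb < 170 AND runtime_s > 2846 → -4569

-3811, 1816, 2806, 1815, 3652, -6069, -5140, 6692, 1042, 2268, -4285, 1901, -4569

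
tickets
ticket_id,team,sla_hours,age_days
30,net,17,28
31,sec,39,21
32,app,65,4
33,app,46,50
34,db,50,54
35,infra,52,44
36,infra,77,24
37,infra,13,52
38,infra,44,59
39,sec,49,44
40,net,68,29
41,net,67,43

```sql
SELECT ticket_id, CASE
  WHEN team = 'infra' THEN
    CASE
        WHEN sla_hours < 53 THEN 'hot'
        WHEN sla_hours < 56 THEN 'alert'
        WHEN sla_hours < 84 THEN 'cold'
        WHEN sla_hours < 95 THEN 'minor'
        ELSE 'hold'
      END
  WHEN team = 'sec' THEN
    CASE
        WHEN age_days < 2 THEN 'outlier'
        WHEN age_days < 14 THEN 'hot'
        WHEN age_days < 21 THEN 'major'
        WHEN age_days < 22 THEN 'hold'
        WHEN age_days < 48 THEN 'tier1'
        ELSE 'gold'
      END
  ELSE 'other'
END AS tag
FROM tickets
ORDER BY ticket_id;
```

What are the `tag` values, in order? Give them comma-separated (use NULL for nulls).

other, hold, other, other, other, hot, cold, hot, hot, tier1, other, other

ticket_id=30: team='net' → outer ELSE → other
ticket_id=31: team='sec' → inner[age_days < 22] → hold
ticket_id=32: team='app' → outer ELSE → other
ticket_id=33: team='app' → outer ELSE → other
ticket_id=34: team='db' → outer ELSE → other
ticket_id=35: team='infra' → inner[sla_hours < 53] → hot
ticket_id=36: team='infra' → inner[sla_hours < 84] → cold
ticket_id=37: team='infra' → inner[sla_hours < 53] → hot
ticket_id=38: team='infra' → inner[sla_hours < 53] → hot
ticket_id=39: team='sec' → inner[age_days < 48] → tier1
ticket_id=40: team='net' → outer ELSE → other
ticket_id=41: team='net' → outer ELSE → other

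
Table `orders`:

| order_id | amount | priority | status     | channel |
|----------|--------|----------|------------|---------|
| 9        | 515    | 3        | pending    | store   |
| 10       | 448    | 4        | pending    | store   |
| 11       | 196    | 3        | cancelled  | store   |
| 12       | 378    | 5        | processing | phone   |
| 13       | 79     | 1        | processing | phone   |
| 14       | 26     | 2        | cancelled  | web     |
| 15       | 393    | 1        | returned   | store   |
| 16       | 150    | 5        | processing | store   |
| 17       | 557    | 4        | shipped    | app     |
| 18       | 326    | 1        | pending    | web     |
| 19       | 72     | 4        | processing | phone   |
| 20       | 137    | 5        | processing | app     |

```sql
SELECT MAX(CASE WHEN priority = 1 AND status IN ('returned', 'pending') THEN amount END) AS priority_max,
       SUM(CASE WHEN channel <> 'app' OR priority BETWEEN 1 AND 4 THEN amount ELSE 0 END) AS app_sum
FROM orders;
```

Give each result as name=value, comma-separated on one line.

priority_max=393, app_sum=3140

[priority_max: priority = 1 AND status IN ('returned', 'pending')]
order_id=9: ✗
order_id=10: ✗
order_id=11: ✗
order_id=12: ✗
order_id=13: ✗
order_id=14: ✗
order_id=15: ✓ → 393
order_id=16: ✗
order_id=17: ✗
order_id=18: ✓ → 326
order_id=19: ✗
order_id=20: ✗
priority_max = MAX(393, 326) = 393
—
[app_sum: channel <> 'app' OR priority BETWEEN 1 AND 4]
order_id=9: ✓ → 515
order_id=10: ✓ → 448
order_id=11: ✓ → 196
order_id=12: ✓ → 378
order_id=13: ✓ → 79
order_id=14: ✓ → 26
order_id=15: ✓ → 393
order_id=16: ✓ → 150
order_id=17: ✓ → 557
order_id=18: ✓ → 326
order_id=19: ✓ → 72
order_id=20: ✗
app_sum = 515 + 448 + 196 + 378 + 79 + 26 + 393 + 150 + 557 + 326 + 72 = 3140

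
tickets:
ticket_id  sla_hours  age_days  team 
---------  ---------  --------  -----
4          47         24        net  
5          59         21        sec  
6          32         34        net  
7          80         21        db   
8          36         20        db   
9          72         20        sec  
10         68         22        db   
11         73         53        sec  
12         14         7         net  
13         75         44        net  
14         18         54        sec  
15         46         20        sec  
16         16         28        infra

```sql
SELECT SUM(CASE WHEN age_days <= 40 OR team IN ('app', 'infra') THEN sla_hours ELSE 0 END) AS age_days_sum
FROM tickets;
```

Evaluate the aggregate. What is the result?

ticket_id=4: ✓ → 47
ticket_id=5: ✓ → 59
ticket_id=6: ✓ → 32
ticket_id=7: ✓ → 80
ticket_id=8: ✓ → 36
ticket_id=9: ✓ → 72
ticket_id=10: ✓ → 68
ticket_id=11: ✗
ticket_id=12: ✓ → 14
ticket_id=13: ✗
ticket_id=14: ✗
ticket_id=15: ✓ → 46
ticket_id=16: ✓ → 16
age_days_sum = 47 + 59 + 32 + 80 + 36 + 72 + 68 + 14 + 46 + 16 = 470

470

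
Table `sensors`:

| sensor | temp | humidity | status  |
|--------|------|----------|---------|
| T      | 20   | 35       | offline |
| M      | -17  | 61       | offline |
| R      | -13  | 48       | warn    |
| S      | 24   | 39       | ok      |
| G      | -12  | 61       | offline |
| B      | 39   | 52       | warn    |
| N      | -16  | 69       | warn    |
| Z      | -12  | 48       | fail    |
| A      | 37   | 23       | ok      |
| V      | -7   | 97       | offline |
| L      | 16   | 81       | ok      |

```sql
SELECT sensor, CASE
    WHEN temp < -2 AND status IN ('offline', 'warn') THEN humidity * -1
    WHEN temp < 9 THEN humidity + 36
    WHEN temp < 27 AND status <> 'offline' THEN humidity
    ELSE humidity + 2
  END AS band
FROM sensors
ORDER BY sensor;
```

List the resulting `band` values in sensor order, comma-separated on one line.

25, 54, -61, 81, -61, -69, -48, 39, 37, -97, 84

sensor=A: ELSE → 25
sensor=B: ELSE → 54
sensor=G: temp < -2 AND status IN ('offline', 'warn') → -61
sensor=L: temp < 27 AND status <> 'offline' → 81
sensor=M: temp < -2 AND status IN ('offline', 'warn') → -61
sensor=N: temp < -2 AND status IN ('offline', 'warn') → -69
sensor=R: temp < -2 AND status IN ('offline', 'warn') → -48
sensor=S: temp < 27 AND status <> 'offline' → 39
sensor=T: ELSE → 37
sensor=V: temp < -2 AND status IN ('offline', 'warn') → -97
sensor=Z: temp < 9 → 84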